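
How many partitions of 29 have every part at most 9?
p(29, parts ≤ 9) = 2592

Use the recurrence p(n, m) = p(n, m−1) + p(n−m, m): either the largest part is < m (count p(n, m−1)) or the largest part is exactly m (remove one copy of m, count p(n−m, m)). With p(0, ·) = 1 this gives p(29, parts ≤ 9) = 2592. (By conjugating Young diagrams, this also counts partitions of 29 into at most 9 parts.)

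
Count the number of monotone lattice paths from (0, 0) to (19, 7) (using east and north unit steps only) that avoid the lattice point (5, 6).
Number of paths = 650870

Total paths from (0, 0) to (19, 7): C(26, 19) = 657800. Paths through (5, 6): (paths (0, 0) → (5, 6)) × (paths (5, 6) → (19, 7)) = C(11, 5) · C(15, 14) = 462 · 15 = 6930. Avoidance count = 657800 − 6930 = 650870.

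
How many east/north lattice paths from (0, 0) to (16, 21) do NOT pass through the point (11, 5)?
Number of paths = 12786890238

Total paths from (0, 0) to (16, 21): C(37, 16) = 12875774670. Paths through (11, 5): (paths (0, 0) → (11, 5)) × (paths (11, 5) → (16, 21)) = C(16, 11) · C(21, 5) = 4368 · 20349 = 88884432. Avoidance count = 12875774670 − 88884432 = 12786890238.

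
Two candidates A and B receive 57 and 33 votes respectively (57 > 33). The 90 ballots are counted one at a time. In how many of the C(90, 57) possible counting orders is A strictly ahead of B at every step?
Strict-lead orderings = 1125836284829676122164848

Total orderings of the 90 votes with 57 for A: C(90, 57) = 4221886068111285458118180. By the Bertrand ballot formula (Cycle Lemma / reflection principle), the number of orderings in which A is strictly ahead of B throughout is (p − q)/(p + q) · C(p + q, p) = (57 − 33)/(57 + 33) · 4221886068111285458118180 = 1125836284829676122164848.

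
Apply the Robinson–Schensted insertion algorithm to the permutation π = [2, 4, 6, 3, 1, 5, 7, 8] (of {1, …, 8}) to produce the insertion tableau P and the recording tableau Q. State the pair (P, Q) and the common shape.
P = [1, 3, 5, 7, 8] / [2, 6] / [4];  Q = [1, 2, 3, 7, 8] / [4, 6] / [5];  common shape = (5, 2, 1)

Row-insert the values π_1, π_2, … into P one at a time, bumping the leftmost entry strictly greater than the inserted value down to the next row. The recording tableau Q records, in position (i, j), the step at which that cell was added to P.
  Insert 2 (step 1): P = [2];  Q = [1]
  Insert 4 (step 2): P = [2, 4];  Q = [1, 2]
  Insert 6 (step 3): P = [2, 4, 6];  Q = [1, 2, 3]
  Insert 3 (step 4): P = [2, 3, 6] / [4];  Q = [1, 2, 3] / [4]
  Insert 1 (step 5): P = [1, 3, 6] / [2] / [4];  Q = [1, 2, 3] / [4] / [5]
  Insert 5 (step 6): P = [1, 3, 5] / [2, 6] / [4];  Q = [1, 2, 3] / [4, 6] / [5]
  Insert 7 (step 7): P = [1, 3, 5, 7] / [2, 6] / [4];  Q = [1, 2, 3, 7] / [4, 6] / [5]
  Insert 8 (step 8): P = [1, 3, 5, 7, 8] / [2, 6] / [4];  Q = [1, 2, 3, 7, 8] / [4, 6] / [5]
Final shape: (5, 2, 1).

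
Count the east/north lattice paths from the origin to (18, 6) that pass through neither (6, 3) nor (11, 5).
Number of paths = 75544

Inclusion–exclusion. Total paths: C(24, 18) = 134596. Through P₁: C(9, 6)·C(15, 12) = 38220. Through P₂: C(16, 11)·C(8, 7) = 34944. Since P₁ is strictly southwest of P₂, a monotone path through both must visit P₁ then P₂; paths through both = C(9, 6)·C(7, 5)·C(8, 7) = 14112. Avoid both = 134596 − 38220 − 34944 + 14112 = 75544.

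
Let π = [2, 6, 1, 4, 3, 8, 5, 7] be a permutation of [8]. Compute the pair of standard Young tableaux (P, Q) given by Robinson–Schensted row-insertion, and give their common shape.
P = [1, 3, 5, 7] / [2, 4, 8] / [6];  Q = [1, 2, 6, 8] / [3, 4, 7] / [5];  common shape = (4, 3, 1)

Row-insert the values π_1, π_2, … into P one at a time, bumping the leftmost entry strictly greater than the inserted value down to the next row. The recording tableau Q records, in position (i, j), the step at which that cell was added to P.
  Insert 2 (step 1): P = [2];  Q = [1]
  Insert 6 (step 2): P = [2, 6];  Q = [1, 2]
  Insert 1 (step 3): P = [1, 6] / [2];  Q = [1, 2] / [3]
  Insert 4 (step 4): P = [1, 4] / [2, 6];  Q = [1, 2] / [3, 4]
  Insert 3 (step 5): P = [1, 3] / [2, 4] / [6];  Q = [1, 2] / [3, 4] / [5]
  Insert 8 (step 6): P = [1, 3, 8] / [2, 4] / [6];  Q = [1, 2, 6] / [3, 4] / [5]
  Insert 5 (step 7): P = [1, 3, 5] / [2, 4, 8] / [6];  Q = [1, 2, 6] / [3, 4, 7] / [5]
  Insert 7 (step 8): P = [1, 3, 5, 7] / [2, 4, 8] / [6];  Q = [1, 2, 6, 8] / [3, 4, 7] / [5]
Final shape: (4, 3, 1).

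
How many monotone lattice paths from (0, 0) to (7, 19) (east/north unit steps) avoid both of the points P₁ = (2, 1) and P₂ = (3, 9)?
Number of paths = 363660

Inclusion–exclusion. Total paths: C(26, 7) = 657800. Through P₁: C(3, 2)·C(23, 5) = 100947. Through P₂: C(12, 3)·C(14, 4) = 220220. Since P₁ is strictly southwest of P₂, a monotone path through both must visit P₁ then P₂; paths through both = C(3, 2)·C(9, 1)·C(14, 4) = 27027. Avoid both = 657800 − 100947 − 220220 + 27027 = 363660.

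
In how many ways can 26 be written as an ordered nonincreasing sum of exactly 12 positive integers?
p(26, 12 parts) = 133

Partitions of n into exactly k parts are in bijection with partitions of n − k into at most k parts (subtract 1 from each part). So p(26, exactly 12) = p(14, parts ≤ 12). Computing via the recurrence p(m, j) = p(m, j−1) + p(m−j, j) gives 133.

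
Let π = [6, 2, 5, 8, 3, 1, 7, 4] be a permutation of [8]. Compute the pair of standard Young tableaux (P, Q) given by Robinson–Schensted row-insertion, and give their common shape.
P = [1, 3, 4] / [2, 7] / [5, 8] / [6];  Q = [1, 3, 4] / [2, 7] / [5, 8] / [6];  common shape = (3, 2, 2, 1)

Row-insert the values π_1, π_2, … into P one at a time, bumping the leftmost entry strictly greater than the inserted value down to the next row. The recording tableau Q records, in position (i, j), the step at which that cell was added to P.
  Insert 6 (step 1): P = [6];  Q = [1]
  Insert 2 (step 2): P = [2] / [6];  Q = [1] / [2]
  Insert 5 (step 3): P = [2, 5] / [6];  Q = [1, 3] / [2]
  Insert 8 (step 4): P = [2, 5, 8] / [6];  Q = [1, 3, 4] / [2]
  Insert 3 (step 5): P = [2, 3, 8] / [5] / [6];  Q = [1, 3, 4] / [2] / [5]
  Insert 1 (step 6): P = [1, 3, 8] / [2] / [5] / [6];  Q = [1, 3, 4] / [2] / [5] / [6]
  Insert 7 (step 7): P = [1, 3, 7] / [2, 8] / [5] / [6];  Q = [1, 3, 4] / [2, 7] / [5] / [6]
  Insert 4 (step 8): P = [1, 3, 4] / [2, 7] / [5, 8] / [6];  Q = [1, 3, 4] / [2, 7] / [5, 8] / [6]
Final shape: (3, 2, 2, 1).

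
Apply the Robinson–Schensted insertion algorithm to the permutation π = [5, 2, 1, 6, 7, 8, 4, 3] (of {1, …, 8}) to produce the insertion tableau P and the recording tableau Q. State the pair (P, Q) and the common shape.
P = [1, 3, 7, 8] / [2, 4] / [5, 6];  Q = [1, 4, 5, 6] / [2, 7] / [3, 8];  common shape = (4, 2, 2)

Row-insert the values π_1, π_2, … into P one at a time, bumping the leftmost entry strictly greater than the inserted value down to the next row. The recording tableau Q records, in position (i, j), the step at which that cell was added to P.
  Insert 5 (step 1): P = [5];  Q = [1]
  Insert 2 (step 2): P = [2] / [5];  Q = [1] / [2]
  Insert 1 (step 3): P = [1] / [2] / [5];  Q = [1] / [2] / [3]
  Insert 6 (step 4): P = [1, 6] / [2] / [5];  Q = [1, 4] / [2] / [3]
  Insert 7 (step 5): P = [1, 6, 7] / [2] / [5];  Q = [1, 4, 5] / [2] / [3]
  Insert 8 (step 6): P = [1, 6, 7, 8] / [2] / [5];  Q = [1, 4, 5, 6] / [2] / [3]
  Insert 4 (step 7): P = [1, 4, 7, 8] / [2, 6] / [5];  Q = [1, 4, 5, 6] / [2, 7] / [3]
  Insert 3 (step 8): P = [1, 3, 7, 8] / [2, 4] / [5, 6];  Q = [1, 4, 5, 6] / [2, 7] / [3, 8]
Final shape: (4, 2, 2).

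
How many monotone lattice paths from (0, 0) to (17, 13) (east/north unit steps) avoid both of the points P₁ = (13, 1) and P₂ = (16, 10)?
Number of paths = 98499750

Inclusion–exclusion. Total paths: C(30, 17) = 119759850. Through P₁: C(14, 13)·C(16, 4) = 25480. Through P₂: C(26, 16)·C(4, 1) = 21246940. Since P₁ is strictly southwest of P₂, a monotone path through both must visit P₁ then P₂; paths through both = C(14, 13)·C(12, 3)·C(4, 1) = 12320. Avoid both = 119759850 − 25480 − 21246940 + 12320 = 98499750.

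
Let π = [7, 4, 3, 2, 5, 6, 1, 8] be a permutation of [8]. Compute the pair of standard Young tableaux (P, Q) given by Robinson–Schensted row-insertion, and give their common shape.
P = [1, 5, 6, 8] / [2] / [3] / [4] / [7];  Q = [1, 5, 6, 8] / [2] / [3] / [4] / [7];  common shape = (4, 1, 1, 1, 1)

Row-insert the values π_1, π_2, … into P one at a time, bumping the leftmost entry strictly greater than the inserted value down to the next row. The recording tableau Q records, in position (i, j), the step at which that cell was added to P.
  Insert 7 (step 1): P = [7];  Q = [1]
  Insert 4 (step 2): P = [4] / [7];  Q = [1] / [2]
  Insert 3 (step 3): P = [3] / [4] / [7];  Q = [1] / [2] / [3]
  Insert 2 (step 4): P = [2] / [3] / [4] / [7];  Q = [1] / [2] / [3] / [4]
  Insert 5 (step 5): P = [2, 5] / [3] / [4] / [7];  Q = [1, 5] / [2] / [3] / [4]
  Insert 6 (step 6): P = [2, 5, 6] / [3] / [4] / [7];  Q = [1, 5, 6] / [2] / [3] / [4]
  Insert 1 (step 7): P = [1, 5, 6] / [2] / [3] / [4] / [7];  Q = [1, 5, 6] / [2] / [3] / [4] / [7]
  Insert 8 (step 8): P = [1, 5, 6, 8] / [2] / [3] / [4] / [7];  Q = [1, 5, 6, 8] / [2] / [3] / [4] / [7]
Final shape: (4, 1, 1, 1, 1).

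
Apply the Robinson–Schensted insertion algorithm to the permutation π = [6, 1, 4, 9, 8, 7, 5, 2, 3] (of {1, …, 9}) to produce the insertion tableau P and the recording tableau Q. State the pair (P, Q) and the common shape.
P = [1, 2, 3] / [4, 5] / [6, 7] / [8] / [9];  Q = [1, 3, 4] / [2, 5] / [6, 9] / [7] / [8];  common shape = (3, 2, 2, 1, 1)

Row-insert the values π_1, π_2, … into P one at a time, bumping the leftmost entry strictly greater than the inserted value down to the next row. The recording tableau Q records, in position (i, j), the step at which that cell was added to P.
  Insert 6 (step 1): P = [6];  Q = [1]
  Insert 1 (step 2): P = [1] / [6];  Q = [1] / [2]
  Insert 4 (step 3): P = [1, 4] / [6];  Q = [1, 3] / [2]
  Insert 9 (step 4): P = [1, 4, 9] / [6];  Q = [1, 3, 4] / [2]
  Insert 8 (step 5): P = [1, 4, 8] / [6, 9];  Q = [1, 3, 4] / [2, 5]
  Insert 7 (step 6): P = [1, 4, 7] / [6, 8] / [9];  Q = [1, 3, 4] / [2, 5] / [6]
  Insert 5 (step 7): P = [1, 4, 5] / [6, 7] / [8] / [9];  Q = [1, 3, 4] / [2, 5] / [6] / [7]
  Insert 2 (step 8): P = [1, 2, 5] / [4, 7] / [6] / [8] / [9];  Q = [1, 3, 4] / [2, 5] / [6] / [7] / [8]
  Insert 3 (step 9): P = [1, 2, 3] / [4, 5] / [6, 7] / [8] / [9];  Q = [1, 3, 4] / [2, 5] / [6, 9] / [7] / [8]
Final shape: (3, 2, 2, 1, 1).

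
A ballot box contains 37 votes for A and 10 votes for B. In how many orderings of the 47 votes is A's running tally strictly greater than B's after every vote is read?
Strict-lead orderings = 2974634091

Total orderings of the 47 votes with 37 for A: C(47, 37) = 5178066751. By the Bertrand ballot formula (Cycle Lemma / reflection principle), the number of orderings in which A is strictly ahead of B throughout is (p − q)/(p + q) · C(p + q, p) = (37 − 10)/(37 + 10) · 5178066751 = 2974634091.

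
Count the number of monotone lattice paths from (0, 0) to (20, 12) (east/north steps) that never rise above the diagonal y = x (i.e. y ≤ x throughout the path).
Number of paths = 96768360

By the reflection principle (André's argument), the number of monotone paths to (20, 12) with n ≤ m that never go above y = x is C(32, 20) − C(32, 21) = 225792840 − 129024480 = 96768360.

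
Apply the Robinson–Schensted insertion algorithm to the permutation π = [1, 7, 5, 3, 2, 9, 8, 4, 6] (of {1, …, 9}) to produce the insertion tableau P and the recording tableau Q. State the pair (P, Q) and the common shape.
P = [1, 2, 4, 6] / [3, 8] / [5, 9] / [7];  Q = [1, 2, 6, 9] / [3, 7] / [4, 8] / [5];  common shape = (4, 2, 2, 1)

Row-insert the values π_1, π_2, … into P one at a time, bumping the leftmost entry strictly greater than the inserted value down to the next row. The recording tableau Q records, in position (i, j), the step at which that cell was added to P.
  Insert 1 (step 1): P = [1];  Q = [1]
  Insert 7 (step 2): P = [1, 7];  Q = [1, 2]
  Insert 5 (step 3): P = [1, 5] / [7];  Q = [1, 2] / [3]
  Insert 3 (step 4): P = [1, 3] / [5] / [7];  Q = [1, 2] / [3] / [4]
  Insert 2 (step 5): P = [1, 2] / [3] / [5] / [7];  Q = [1, 2] / [3] / [4] / [5]
  Insert 9 (step 6): P = [1, 2, 9] / [3] / [5] / [7];  Q = [1, 2, 6] / [3] / [4] / [5]
  Insert 8 (step 7): P = [1, 2, 8] / [3, 9] / [5] / [7];  Q = [1, 2, 6] / [3, 7] / [4] / [5]
  Insert 4 (step 8): P = [1, 2, 4] / [3, 8] / [5, 9] / [7];  Q = [1, 2, 6] / [3, 7] / [4, 8] / [5]
  Insert 6 (step 9): P = [1, 2, 4, 6] / [3, 8] / [5, 9] / [7];  Q = [1, 2, 6, 9] / [3, 7] / [4, 8] / [5]
Final shape: (4, 2, 2, 1).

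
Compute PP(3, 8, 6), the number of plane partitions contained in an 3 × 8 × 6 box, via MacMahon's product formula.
PP(3, 8, 6) = 614083470

Evaluate the triple product over i = 1..3, j = 1..8, k = 1..6. The factors are (2/1) · (3/2) · (4/3) · (5/4) · (6/5) · (7/6) · (3/2) · (4/3) · … (144 factors total). The numerators and denominators telescope so the product is an integer; carrying out the multiplication exactly gives PP(3, 8, 6) = 614083470.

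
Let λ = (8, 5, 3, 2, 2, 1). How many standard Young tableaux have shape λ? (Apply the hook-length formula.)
# SYT of shape (8, 5, 3, 2, 2, 1) = 854658000

Hook-length formula: f^λ = n! / Π hook(c), product over all cells c of the Young diagram. For λ = (8, 5, 3, 2, 2, 1), n = 21 boxes. Hook lengths by row (left-to-right, top-to-bottom): [13, 11, 8, 6, 5, 3, 2, 1]; [9, 7, 4, 2, 1]; [6, 4, 1]; [4, 2]; [3, 1]; [1]. Product of hooks = 59779399680. So f^λ = 21! / 59779399680 = 51090942171709440000 / 59779399680 = 854658000.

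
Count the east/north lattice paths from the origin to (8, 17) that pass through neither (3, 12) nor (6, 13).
Number of paths = 587235

Inclusion–exclusion. Total paths: C(25, 8) = 1081575. Through P₁: C(15, 3)·C(10, 5) = 114660. Through P₂: C(19, 6)·C(6, 2) = 406980. Since P₁ is strictly southwest of P₂, a monotone path through both must visit P₁ then P₂; paths through both = C(15, 3)·C(4, 3)·C(6, 2) = 27300. Avoid both = 1081575 − 114660 − 406980 + 27300 = 587235.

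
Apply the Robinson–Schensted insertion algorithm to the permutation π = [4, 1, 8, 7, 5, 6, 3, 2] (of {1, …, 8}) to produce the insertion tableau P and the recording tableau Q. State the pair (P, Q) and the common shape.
P = [1, 2, 6] / [3, 5] / [4] / [7] / [8];  Q = [1, 3, 6] / [2, 4] / [5] / [7] / [8];  common shape = (3, 2, 1, 1, 1)

Row-insert the values π_1, π_2, … into P one at a time, bumping the leftmost entry strictly greater than the inserted value down to the next row. The recording tableau Q records, in position (i, j), the step at which that cell was added to P.
  Insert 4 (step 1): P = [4];  Q = [1]
  Insert 1 (step 2): P = [1] / [4];  Q = [1] / [2]
  Insert 8 (step 3): P = [1, 8] / [4];  Q = [1, 3] / [2]
  Insert 7 (step 4): P = [1, 7] / [4, 8];  Q = [1, 3] / [2, 4]
  Insert 5 (step 5): P = [1, 5] / [4, 7] / [8];  Q = [1, 3] / [2, 4] / [5]
  Insert 6 (step 6): P = [1, 5, 6] / [4, 7] / [8];  Q = [1, 3, 6] / [2, 4] / [5]
  Insert 3 (step 7): P = [1, 3, 6] / [4, 5] / [7] / [8];  Q = [1, 3, 6] / [2, 4] / [5] / [7]
  Insert 2 (step 8): P = [1, 2, 6] / [3, 5] / [4] / [7] / [8];  Q = [1, 3, 6] / [2, 4] / [5] / [7] / [8]
Final shape: (3, 2, 1, 1, 1).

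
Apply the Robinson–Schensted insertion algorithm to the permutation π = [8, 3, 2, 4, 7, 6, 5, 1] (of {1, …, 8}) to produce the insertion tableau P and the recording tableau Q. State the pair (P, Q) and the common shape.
P = [1, 4, 5] / [2, 6] / [3] / [7] / [8];  Q = [1, 4, 5] / [2, 6] / [3] / [7] / [8];  common shape = (3, 2, 1, 1, 1)

Row-insert the values π_1, π_2, … into P one at a time, bumping the leftmost entry strictly greater than the inserted value down to the next row. The recording tableau Q records, in position (i, j), the step at which that cell was added to P.
  Insert 8 (step 1): P = [8];  Q = [1]
  Insert 3 (step 2): P = [3] / [8];  Q = [1] / [2]
  Insert 2 (step 3): P = [2] / [3] / [8];  Q = [1] / [2] / [3]
  Insert 4 (step 4): P = [2, 4] / [3] / [8];  Q = [1, 4] / [2] / [3]
  Insert 7 (step 5): P = [2, 4, 7] / [3] / [8];  Q = [1, 4, 5] / [2] / [3]
  Insert 6 (step 6): P = [2, 4, 6] / [3, 7] / [8];  Q = [1, 4, 5] / [2, 6] / [3]
  Insert 5 (step 7): P = [2, 4, 5] / [3, 6] / [7] / [8];  Q = [1, 4, 5] / [2, 6] / [3] / [7]
  Insert 1 (step 8): P = [1, 4, 5] / [2, 6] / [3] / [7] / [8];  Q = [1, 4, 5] / [2, 6] / [3] / [7] / [8]
Final shape: (3, 2, 1, 1, 1).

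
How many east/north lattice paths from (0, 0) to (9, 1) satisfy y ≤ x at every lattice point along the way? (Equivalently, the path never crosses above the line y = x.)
Number of paths = 9

By the reflection principle (André's argument), the number of monotone paths to (9, 1) with n ≤ m that never go above y = x is C(10, 9) − C(10, 10) = 10 − 1 = 9.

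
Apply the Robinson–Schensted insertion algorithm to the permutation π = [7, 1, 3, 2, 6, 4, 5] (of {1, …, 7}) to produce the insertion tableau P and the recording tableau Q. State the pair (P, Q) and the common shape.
P = [1, 2, 4, 5] / [3, 6] / [7];  Q = [1, 3, 5, 7] / [2, 6] / [4];  common shape = (4, 2, 1)

Row-insert the values π_1, π_2, … into P one at a time, bumping the leftmost entry strictly greater than the inserted value down to the next row. The recording tableau Q records, in position (i, j), the step at which that cell was added to P.
  Insert 7 (step 1): P = [7];  Q = [1]
  Insert 1 (step 2): P = [1] / [7];  Q = [1] / [2]
  Insert 3 (step 3): P = [1, 3] / [7];  Q = [1, 3] / [2]
  Insert 2 (step 4): P = [1, 2] / [3] / [7];  Q = [1, 3] / [2] / [4]
  Insert 6 (step 5): P = [1, 2, 6] / [3] / [7];  Q = [1, 3, 5] / [2] / [4]
  Insert 4 (step 6): P = [1, 2, 4] / [3, 6] / [7];  Q = [1, 3, 5] / [2, 6] / [4]
  Insert 5 (step 7): P = [1, 2, 4, 5] / [3, 6] / [7];  Q = [1, 3, 5, 7] / [2, 6] / [4]
Final shape: (4, 2, 1).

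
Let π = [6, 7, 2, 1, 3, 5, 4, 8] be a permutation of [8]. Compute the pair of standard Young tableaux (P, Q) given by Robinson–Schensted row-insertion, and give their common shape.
P = [1, 3, 4, 8] / [2, 5] / [6, 7];  Q = [1, 2, 6, 8] / [3, 5] / [4, 7];  common shape = (4, 2, 2)

Row-insert the values π_1, π_2, … into P one at a time, bumping the leftmost entry strictly greater than the inserted value down to the next row. The recording tableau Q records, in position (i, j), the step at which that cell was added to P.
  Insert 6 (step 1): P = [6];  Q = [1]
  Insert 7 (step 2): P = [6, 7];  Q = [1, 2]
  Insert 2 (step 3): P = [2, 7] / [6];  Q = [1, 2] / [3]
  Insert 1 (step 4): P = [1, 7] / [2] / [6];  Q = [1, 2] / [3] / [4]
  Insert 3 (step 5): P = [1, 3] / [2, 7] / [6];  Q = [1, 2] / [3, 5] / [4]
  Insert 5 (step 6): P = [1, 3, 5] / [2, 7] / [6];  Q = [1, 2, 6] / [3, 5] / [4]
  Insert 4 (step 7): P = [1, 3, 4] / [2, 5] / [6, 7];  Q = [1, 2, 6] / [3, 5] / [4, 7]
  Insert 8 (step 8): P = [1, 3, 4, 8] / [2, 5] / [6, 7];  Q = [1, 2, 6, 8] / [3, 5] / [4, 7]
Final shape: (4, 2, 2).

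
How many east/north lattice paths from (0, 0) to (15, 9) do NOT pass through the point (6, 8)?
Number of paths = 1277474

Total paths from (0, 0) to (15, 9): C(24, 15) = 1307504. Paths through (6, 8): (paths (0, 0) → (6, 8)) × (paths (6, 8) → (15, 9)) = C(14, 6) · C(10, 9) = 3003 · 10 = 30030. Avoidance count = 1307504 − 30030 = 1277474.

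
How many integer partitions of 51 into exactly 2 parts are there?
p(51, 2 parts) = 25

Partitions of n into exactly k parts are in bijection with partitions of n − k into at most k parts (subtract 1 from each part). So p(51, exactly 2) = p(49, parts ≤ 2). Computing via the recurrence p(m, j) = p(m, j−1) + p(m−j, j) gives 25.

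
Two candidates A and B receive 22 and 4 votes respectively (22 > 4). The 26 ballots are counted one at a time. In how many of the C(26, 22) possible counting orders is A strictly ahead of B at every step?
Strict-lead orderings = 10350

Total orderings of the 26 votes with 22 for A: C(26, 22) = 14950. By the Bertrand ballot formula (Cycle Lemma / reflection principle), the number of orderings in which A is strictly ahead of B throughout is (p − q)/(p + q) · C(p + q, p) = (22 − 4)/(22 + 4) · 14950 = 10350.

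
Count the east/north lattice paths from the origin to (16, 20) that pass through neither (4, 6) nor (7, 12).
Number of paths = 4483651230

Inclusion–exclusion. Total paths: C(36, 16) = 7307872110. Through P₁: C(10, 4)·C(26, 12) = 2028117000. Through P₂: C(19, 7)·C(17, 9) = 1224932280. Since P₁ is strictly southwest of P₂, a monotone path through both must visit P₁ then P₂; paths through both = C(10, 4)·C(9, 3)·C(17, 9) = 428828400. Avoid both = 7307872110 − 2028117000 − 1224932280 + 428828400 = 4483651230.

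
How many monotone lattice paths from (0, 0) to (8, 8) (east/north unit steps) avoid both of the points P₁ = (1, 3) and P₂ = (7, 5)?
Number of paths = 6982

Inclusion–exclusion. Total paths: C(16, 8) = 12870. Through P₁: C(4, 1)·C(12, 7) = 3168. Through P₂: C(12, 7)·C(4, 1) = 3168. Since P₁ is strictly southwest of P₂, a monotone path through both must visit P₁ then P₂; paths through both = C(4, 1)·C(8, 6)·C(4, 1) = 448. Avoid both = 12870 − 3168 − 3168 + 448 = 6982.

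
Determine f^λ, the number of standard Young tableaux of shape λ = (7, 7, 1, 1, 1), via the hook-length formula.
# SYT of shape (7, 7, 1, 1, 1) = 148512

Hook-length formula: f^λ = n! / Π hook(c), product over all cells c of the Young diagram. For λ = (7, 7, 1, 1, 1), n = 17 boxes. Hook lengths by row (left-to-right, top-to-bottom): [11, 7, 6, 5, 4, 3, 2]; [10, 6, 5, 4, 3, 2, 1]; [3]; [2]; [1]. Product of hooks = 2395008000. So f^λ = 17! / 2395008000 = 355687428096000 / 2395008000 = 148512.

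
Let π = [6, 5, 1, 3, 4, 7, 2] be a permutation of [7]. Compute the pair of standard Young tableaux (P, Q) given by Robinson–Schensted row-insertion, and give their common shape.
P = [1, 2, 4, 7] / [3] / [5] / [6];  Q = [1, 4, 5, 6] / [2] / [3] / [7];  common shape = (4, 1, 1, 1)

Row-insert the values π_1, π_2, … into P one at a time, bumping the leftmost entry strictly greater than the inserted value down to the next row. The recording tableau Q records, in position (i, j), the step at which that cell was added to P.
  Insert 6 (step 1): P = [6];  Q = [1]
  Insert 5 (step 2): P = [5] / [6];  Q = [1] / [2]
  Insert 1 (step 3): P = [1] / [5] / [6];  Q = [1] / [2] / [3]
  Insert 3 (step 4): P = [1, 3] / [5] / [6];  Q = [1, 4] / [2] / [3]
  Insert 4 (step 5): P = [1, 3, 4] / [5] / [6];  Q = [1, 4, 5] / [2] / [3]
  Insert 7 (step 6): P = [1, 3, 4, 7] / [5] / [6];  Q = [1, 4, 5, 6] / [2] / [3]
  Insert 2 (step 7): P = [1, 2, 4, 7] / [3] / [5] / [6];  Q = [1, 4, 5, 6] / [2] / [3] / [7]
Final shape: (4, 1, 1, 1).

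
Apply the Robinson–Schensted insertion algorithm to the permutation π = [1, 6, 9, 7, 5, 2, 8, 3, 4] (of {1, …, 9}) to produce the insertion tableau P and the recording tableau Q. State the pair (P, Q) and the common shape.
P = [1, 2, 3, 4] / [5, 7, 8] / [6] / [9];  Q = [1, 2, 3, 7] / [4, 8, 9] / [5] / [6];  common shape = (4, 3, 1, 1)

Row-insert the values π_1, π_2, … into P one at a time, bumping the leftmost entry strictly greater than the inserted value down to the next row. The recording tableau Q records, in position (i, j), the step at which that cell was added to P.
  Insert 1 (step 1): P = [1];  Q = [1]
  Insert 6 (step 2): P = [1, 6];  Q = [1, 2]
  Insert 9 (step 3): P = [1, 6, 9];  Q = [1, 2, 3]
  Insert 7 (step 4): P = [1, 6, 7] / [9];  Q = [1, 2, 3] / [4]
  Insert 5 (step 5): P = [1, 5, 7] / [6] / [9];  Q = [1, 2, 3] / [4] / [5]
  Insert 2 (step 6): P = [1, 2, 7] / [5] / [6] / [9];  Q = [1, 2, 3] / [4] / [5] / [6]
  Insert 8 (step 7): P = [1, 2, 7, 8] / [5] / [6] / [9];  Q = [1, 2, 3, 7] / [4] / [5] / [6]
  Insert 3 (step 8): P = [1, 2, 3, 8] / [5, 7] / [6] / [9];  Q = [1, 2, 3, 7] / [4, 8] / [5] / [6]
  Insert 4 (step 9): P = [1, 2, 3, 4] / [5, 7, 8] / [6] / [9];  Q = [1, 2, 3, 7] / [4, 8, 9] / [5] / [6]
Final shape: (4, 3, 1, 1).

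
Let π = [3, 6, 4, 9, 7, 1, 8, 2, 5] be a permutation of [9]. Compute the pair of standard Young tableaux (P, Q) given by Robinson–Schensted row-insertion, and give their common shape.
P = [1, 2, 5, 8] / [3, 4, 7] / [6, 9];  Q = [1, 2, 4, 7] / [3, 5, 9] / [6, 8];  common shape = (4, 3, 2)

Row-insert the values π_1, π_2, … into P one at a time, bumping the leftmost entry strictly greater than the inserted value down to the next row. The recording tableau Q records, in position (i, j), the step at which that cell was added to P.
  Insert 3 (step 1): P = [3];  Q = [1]
  Insert 6 (step 2): P = [3, 6];  Q = [1, 2]
  Insert 4 (step 3): P = [3, 4] / [6];  Q = [1, 2] / [3]
  Insert 9 (step 4): P = [3, 4, 9] / [6];  Q = [1, 2, 4] / [3]
  Insert 7 (step 5): P = [3, 4, 7] / [6, 9];  Q = [1, 2, 4] / [3, 5]
  Insert 1 (step 6): P = [1, 4, 7] / [3, 9] / [6];  Q = [1, 2, 4] / [3, 5] / [6]
  Insert 8 (step 7): P = [1, 4, 7, 8] / [3, 9] / [6];  Q = [1, 2, 4, 7] / [3, 5] / [6]
  Insert 2 (step 8): P = [1, 2, 7, 8] / [3, 4] / [6, 9];  Q = [1, 2, 4, 7] / [3, 5] / [6, 8]
  Insert 5 (step 9): P = [1, 2, 5, 8] / [3, 4, 7] / [6, 9];  Q = [1, 2, 4, 7] / [3, 5, 9] / [6, 8]
Final shape: (4, 3, 2).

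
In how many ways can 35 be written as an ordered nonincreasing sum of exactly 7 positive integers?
p(35, 7 parts) = 1367

Partitions of n into exactly k parts are in bijection with partitions of n − k into at most k parts (subtract 1 from each part). So p(35, exactly 7) = p(28, parts ≤ 7). Computing via the recurrence p(m, j) = p(m, j−1) + p(m−j, j) gives 1367.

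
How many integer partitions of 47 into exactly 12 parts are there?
p(47, 12 parts) = 10489

Partitions of n into exactly k parts are in bijection with partitions of n − k into at most k parts (subtract 1 from each part). So p(47, exactly 12) = p(35, parts ≤ 12). Computing via the recurrence p(m, j) = p(m, j−1) + p(m−j, j) gives 10489.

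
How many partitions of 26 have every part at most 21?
p(26, parts ≤ 21) = 2424

Use the recurrence p(n, m) = p(n, m−1) + p(n−m, m): either the largest part is < m (count p(n, m−1)) or the largest part is exactly m (remove one copy of m, count p(n−m, m)). With p(0, ·) = 1 this gives p(26, parts ≤ 21) = 2424. (By conjugating Young diagrams, this also counts partitions of 26 into at most 21 parts.)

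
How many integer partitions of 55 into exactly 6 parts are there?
p(55, 6 parts) = 8442

Partitions of n into exactly k parts are in bijection with partitions of n − k into at most k parts (subtract 1 from each part). So p(55, exactly 6) = p(49, parts ≤ 6). Computing via the recurrence p(m, j) = p(m, j−1) + p(m−j, j) gives 8442.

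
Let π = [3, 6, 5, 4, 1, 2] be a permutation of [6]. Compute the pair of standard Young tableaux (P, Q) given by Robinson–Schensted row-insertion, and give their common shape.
P = [1, 2] / [3, 4] / [5] / [6];  Q = [1, 2] / [3, 6] / [4] / [5];  common shape = (2, 2, 1, 1)

Row-insert the values π_1, π_2, … into P one at a time, bumping the leftmost entry strictly greater than the inserted value down to the next row. The recording tableau Q records, in position (i, j), the step at which that cell was added to P.
  Insert 3 (step 1): P = [3];  Q = [1]
  Insert 6 (step 2): P = [3, 6];  Q = [1, 2]
  Insert 5 (step 3): P = [3, 5] / [6];  Q = [1, 2] / [3]
  Insert 4 (step 4): P = [3, 4] / [5] / [6];  Q = [1, 2] / [3] / [4]
  Insert 1 (step 5): P = [1, 4] / [3] / [5] / [6];  Q = [1, 2] / [3] / [4] / [5]
  Insert 2 (step 6): P = [1, 2] / [3, 4] / [5] / [6];  Q = [1, 2] / [3, 6] / [4] / [5]
Final shape: (2, 2, 1, 1).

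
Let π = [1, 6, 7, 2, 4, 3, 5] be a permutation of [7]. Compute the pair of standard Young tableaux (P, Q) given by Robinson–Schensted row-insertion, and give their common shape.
P = [1, 2, 3, 5] / [4, 7] / [6];  Q = [1, 2, 3, 7] / [4, 5] / [6];  common shape = (4, 2, 1)

Row-insert the values π_1, π_2, … into P one at a time, bumping the leftmost entry strictly greater than the inserted value down to the next row. The recording tableau Q records, in position (i, j), the step at which that cell was added to P.
  Insert 1 (step 1): P = [1];  Q = [1]
  Insert 6 (step 2): P = [1, 6];  Q = [1, 2]
  Insert 7 (step 3): P = [1, 6, 7];  Q = [1, 2, 3]
  Insert 2 (step 4): P = [1, 2, 7] / [6];  Q = [1, 2, 3] / [4]
  Insert 4 (step 5): P = [1, 2, 4] / [6, 7];  Q = [1, 2, 3] / [4, 5]
  Insert 3 (step 6): P = [1, 2, 3] / [4, 7] / [6];  Q = [1, 2, 3] / [4, 5] / [6]
  Insert 5 (step 7): P = [1, 2, 3, 5] / [4, 7] / [6];  Q = [1, 2, 3, 7] / [4, 5] / [6]
Final shape: (4, 2, 1).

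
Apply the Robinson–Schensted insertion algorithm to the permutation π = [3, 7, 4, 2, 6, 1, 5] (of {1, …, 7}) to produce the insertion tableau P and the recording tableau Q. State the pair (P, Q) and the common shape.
P = [1, 4, 5] / [2, 6] / [3] / [7];  Q = [1, 2, 5] / [3, 7] / [4] / [6];  common shape = (3, 2, 1, 1)

Row-insert the values π_1, π_2, … into P one at a time, bumping the leftmost entry strictly greater than the inserted value down to the next row. The recording tableau Q records, in position (i, j), the step at which that cell was added to P.
  Insert 3 (step 1): P = [3];  Q = [1]
  Insert 7 (step 2): P = [3, 7];  Q = [1, 2]
  Insert 4 (step 3): P = [3, 4] / [7];  Q = [1, 2] / [3]
  Insert 2 (step 4): P = [2, 4] / [3] / [7];  Q = [1, 2] / [3] / [4]
  Insert 6 (step 5): P = [2, 4, 6] / [3] / [7];  Q = [1, 2, 5] / [3] / [4]
  Insert 1 (step 6): P = [1, 4, 6] / [2] / [3] / [7];  Q = [1, 2, 5] / [3] / [4] / [6]
  Insert 5 (step 7): P = [1, 4, 5] / [2, 6] / [3] / [7];  Q = [1, 2, 5] / [3, 7] / [4] / [6]
Final shape: (3, 2, 1, 1).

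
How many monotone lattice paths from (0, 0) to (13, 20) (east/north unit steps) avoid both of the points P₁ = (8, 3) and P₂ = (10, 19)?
Number of paths = 488802270

Inclusion–exclusion. Total paths: C(33, 13) = 573166440. Through P₁: C(11, 8)·C(22, 5) = 4345110. Through P₂: C(29, 10)·C(4, 3) = 80120040. Since P₁ is strictly southwest of P₂, a monotone path through both must visit P₁ then P₂; paths through both = C(11, 8)·C(18, 2)·C(4, 3) = 100980. Avoid both = 573166440 − 4345110 − 80120040 + 100980 = 488802270.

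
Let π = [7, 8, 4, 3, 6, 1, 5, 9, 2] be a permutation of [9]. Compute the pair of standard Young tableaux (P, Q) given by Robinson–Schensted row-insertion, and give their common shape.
P = [1, 2, 9] / [3, 5] / [4, 6] / [7, 8];  Q = [1, 2, 8] / [3, 5] / [4, 7] / [6, 9];  common shape = (3, 2, 2, 2)

Row-insert the values π_1, π_2, … into P one at a time, bumping the leftmost entry strictly greater than the inserted value down to the next row. The recording tableau Q records, in position (i, j), the step at which that cell was added to P.
  Insert 7 (step 1): P = [7];  Q = [1]
  Insert 8 (step 2): P = [7, 8];  Q = [1, 2]
  Insert 4 (step 3): P = [4, 8] / [7];  Q = [1, 2] / [3]
  Insert 3 (step 4): P = [3, 8] / [4] / [7];  Q = [1, 2] / [3] / [4]
  Insert 6 (step 5): P = [3, 6] / [4, 8] / [7];  Q = [1, 2] / [3, 5] / [4]
  Insert 1 (step 6): P = [1, 6] / [3, 8] / [4] / [7];  Q = [1, 2] / [3, 5] / [4] / [6]
  Insert 5 (step 7): P = [1, 5] / [3, 6] / [4, 8] / [7];  Q = [1, 2] / [3, 5] / [4, 7] / [6]
  Insert 9 (step 8): P = [1, 5, 9] / [3, 6] / [4, 8] / [7];  Q = [1, 2, 8] / [3, 5] / [4, 7] / [6]
  Insert 2 (step 9): P = [1, 2, 9] / [3, 5] / [4, 6] / [7, 8];  Q = [1, 2, 8] / [3, 5] / [4, 7] / [6, 9]
Final shape: (3, 2, 2, 2).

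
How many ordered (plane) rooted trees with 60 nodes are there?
C_59 = 405944995127576985730643443367112

These ordered rooted trees are counted by the Catalan number C_n = (1/(n + 1)) · C(2n, n). For n = 59: C_59 = (1/60) · C(118, 59) = 24356699707654619143838606602026720/60 = 405944995127576985730643443367112.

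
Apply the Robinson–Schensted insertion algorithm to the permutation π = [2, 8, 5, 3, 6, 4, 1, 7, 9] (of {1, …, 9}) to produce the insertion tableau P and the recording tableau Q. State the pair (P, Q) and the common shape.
P = [1, 3, 4, 7, 9] / [2, 6] / [5] / [8];  Q = [1, 2, 5, 8, 9] / [3, 6] / [4] / [7];  common shape = (5, 2, 1, 1)

Row-insert the values π_1, π_2, … into P one at a time, bumping the leftmost entry strictly greater than the inserted value down to the next row. The recording tableau Q records, in position (i, j), the step at which that cell was added to P.
  Insert 2 (step 1): P = [2];  Q = [1]
  Insert 8 (step 2): P = [2, 8];  Q = [1, 2]
  Insert 5 (step 3): P = [2, 5] / [8];  Q = [1, 2] / [3]
  Insert 3 (step 4): P = [2, 3] / [5] / [8];  Q = [1, 2] / [3] / [4]
  Insert 6 (step 5): P = [2, 3, 6] / [5] / [8];  Q = [1, 2, 5] / [3] / [4]
  Insert 4 (step 6): P = [2, 3, 4] / [5, 6] / [8];  Q = [1, 2, 5] / [3, 6] / [4]
  Insert 1 (step 7): P = [1, 3, 4] / [2, 6] / [5] / [8];  Q = [1, 2, 5] / [3, 6] / [4] / [7]
  Insert 7 (step 8): P = [1, 3, 4, 7] / [2, 6] / [5] / [8];  Q = [1, 2, 5, 8] / [3, 6] / [4] / [7]
  Insert 9 (step 9): P = [1, 3, 4, 7, 9] / [2, 6] / [5] / [8];  Q = [1, 2, 5, 8, 9] / [3, 6] / [4] / [7]
Final shape: (5, 2, 1, 1).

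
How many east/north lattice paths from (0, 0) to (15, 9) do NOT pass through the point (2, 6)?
Number of paths = 1291824

Total paths from (0, 0) to (15, 9): C(24, 15) = 1307504. Paths through (2, 6): (paths (0, 0) → (2, 6)) × (paths (2, 6) → (15, 9)) = C(8, 2) · C(16, 13) = 28 · 560 = 15680. Avoidance count = 1307504 − 15680 = 1291824.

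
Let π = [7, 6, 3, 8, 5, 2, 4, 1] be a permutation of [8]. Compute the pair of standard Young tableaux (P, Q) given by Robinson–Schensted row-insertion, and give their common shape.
P = [1, 4] / [2, 5] / [3, 8] / [6] / [7];  Q = [1, 4] / [2, 5] / [3, 7] / [6] / [8];  common shape = (2, 2, 2, 1, 1)

Row-insert the values π_1, π_2, … into P one at a time, bumping the leftmost entry strictly greater than the inserted value down to the next row. The recording tableau Q records, in position (i, j), the step at which that cell was added to P.
  Insert 7 (step 1): P = [7];  Q = [1]
  Insert 6 (step 2): P = [6] / [7];  Q = [1] / [2]
  Insert 3 (step 3): P = [3] / [6] / [7];  Q = [1] / [2] / [3]
  Insert 8 (step 4): P = [3, 8] / [6] / [7];  Q = [1, 4] / [2] / [3]
  Insert 5 (step 5): P = [3, 5] / [6, 8] / [7];  Q = [1, 4] / [2, 5] / [3]
  Insert 2 (step 6): P = [2, 5] / [3, 8] / [6] / [7];  Q = [1, 4] / [2, 5] / [3] / [6]
  Insert 4 (step 7): P = [2, 4] / [3, 5] / [6, 8] / [7];  Q = [1, 4] / [2, 5] / [3, 7] / [6]
  Insert 1 (step 8): P = [1, 4] / [2, 5] / [3, 8] / [6] / [7];  Q = [1, 4] / [2, 5] / [3, 7] / [6] / [8]
Final shape: (2, 2, 2, 1, 1).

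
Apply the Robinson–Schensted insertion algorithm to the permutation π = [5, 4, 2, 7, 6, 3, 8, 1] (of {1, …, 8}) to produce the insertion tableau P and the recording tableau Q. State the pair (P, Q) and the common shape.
P = [1, 3, 8] / [2, 6] / [4, 7] / [5];  Q = [1, 4, 7] / [2, 5] / [3, 6] / [8];  common shape = (3, 2, 2, 1)

Row-insert the values π_1, π_2, … into P one at a time, bumping the leftmost entry strictly greater than the inserted value down to the next row. The recording tableau Q records, in position (i, j), the step at which that cell was added to P.
  Insert 5 (step 1): P = [5];  Q = [1]
  Insert 4 (step 2): P = [4] / [5];  Q = [1] / [2]
  Insert 2 (step 3): P = [2] / [4] / [5];  Q = [1] / [2] / [3]
  Insert 7 (step 4): P = [2, 7] / [4] / [5];  Q = [1, 4] / [2] / [3]
  Insert 6 (step 5): P = [2, 6] / [4, 7] / [5];  Q = [1, 4] / [2, 5] / [3]
  Insert 3 (step 6): P = [2, 3] / [4, 6] / [5, 7];  Q = [1, 4] / [2, 5] / [3, 6]
  Insert 8 (step 7): P = [2, 3, 8] / [4, 6] / [5, 7];  Q = [1, 4, 7] / [2, 5] / [3, 6]
  Insert 1 (step 8): P = [1, 3, 8] / [2, 6] / [4, 7] / [5];  Q = [1, 4, 7] / [2, 5] / [3, 6] / [8]
Final shape: (3, 2, 2, 1).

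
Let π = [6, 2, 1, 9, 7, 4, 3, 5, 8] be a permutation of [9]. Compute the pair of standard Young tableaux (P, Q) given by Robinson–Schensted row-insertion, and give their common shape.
P = [1, 3, 5, 8] / [2, 4] / [6, 7] / [9];  Q = [1, 4, 8, 9] / [2, 5] / [3, 6] / [7];  common shape = (4, 2, 2, 1)

Row-insert the values π_1, π_2, … into P one at a time, bumping the leftmost entry strictly greater than the inserted value down to the next row. The recording tableau Q records, in position (i, j), the step at which that cell was added to P.
  Insert 6 (step 1): P = [6];  Q = [1]
  Insert 2 (step 2): P = [2] / [6];  Q = [1] / [2]
  Insert 1 (step 3): P = [1] / [2] / [6];  Q = [1] / [2] / [3]
  Insert 9 (step 4): P = [1, 9] / [2] / [6];  Q = [1, 4] / [2] / [3]
  Insert 7 (step 5): P = [1, 7] / [2, 9] / [6];  Q = [1, 4] / [2, 5] / [3]
  Insert 4 (step 6): P = [1, 4] / [2, 7] / [6, 9];  Q = [1, 4] / [2, 5] / [3, 6]
  Insert 3 (step 7): P = [1, 3] / [2, 4] / [6, 7] / [9];  Q = [1, 4] / [2, 5] / [3, 6] / [7]
  Insert 5 (step 8): P = [1, 3, 5] / [2, 4] / [6, 7] / [9];  Q = [1, 4, 8] / [2, 5] / [3, 6] / [7]
  Insert 8 (step 9): P = [1, 3, 5, 8] / [2, 4] / [6, 7] / [9];  Q = [1, 4, 8, 9] / [2, 5] / [3, 6] / [7]
Final shape: (4, 2, 2, 1).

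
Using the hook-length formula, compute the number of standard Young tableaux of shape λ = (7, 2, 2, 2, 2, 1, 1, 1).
# SYT of shape (7, 2, 2, 2, 2, 1, 1, 1) = 1575288

Hook-length formula: f^λ = n! / Π hook(c), product over all cells c of the Young diagram. For λ = (7, 2, 2, 2, 2, 1, 1, 1), n = 18 boxes. Hook lengths by row (left-to-right, top-to-bottom): [14, 10, 5, 4, 3, 2, 1]; [8, 4]; [7, 3]; [6, 2]; [5, 1]; [3]; [2]; [1]. Product of hooks = 4064256000. So f^λ = 18! / 4064256000 = 6402373705728000 / 4064256000 = 1575288.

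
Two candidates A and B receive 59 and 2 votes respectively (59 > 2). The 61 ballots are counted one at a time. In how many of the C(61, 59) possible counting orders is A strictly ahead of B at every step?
Strict-lead orderings = 1710

Total orderings of the 61 votes with 59 for A: C(61, 59) = 1830. By the Bertrand ballot formula (Cycle Lemma / reflection principle), the number of orderings in which A is strictly ahead of B throughout is (p − q)/(p + q) · C(p + q, p) = (59 − 2)/(59 + 2) · 1830 = 1710.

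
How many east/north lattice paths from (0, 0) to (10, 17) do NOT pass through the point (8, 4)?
Number of paths = 8384310

Total paths from (0, 0) to (10, 17): C(27, 10) = 8436285. Paths through (8, 4): (paths (0, 0) → (8, 4)) × (paths (8, 4) → (10, 17)) = C(12, 8) · C(15, 2) = 495 · 105 = 51975. Avoidance count = 8436285 − 51975 = 8384310.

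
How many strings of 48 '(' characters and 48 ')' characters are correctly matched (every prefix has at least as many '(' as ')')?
C_48 = 131327898242169365477991900

These balanced parentheses are counted by the Catalan number C_n = (1/(n + 1)) · C(2n, n). For n = 48: C_48 = (1/49) · C(96, 48) = 6435067013866298908421603100/49 = 131327898242169365477991900.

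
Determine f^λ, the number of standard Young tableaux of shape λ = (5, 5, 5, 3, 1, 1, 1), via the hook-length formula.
# SYT of shape (5, 5, 5, 3, 1, 1, 1) = 197520960

Hook-length formula: f^λ = n! / Π hook(c), product over all cells c of the Young diagram. For λ = (5, 5, 5, 3, 1, 1, 1), n = 21 boxes. Hook lengths by row (left-to-right, top-to-bottom): [11, 7, 6, 4, 3]; [10, 6, 5, 3, 2]; [9, 5, 4, 2, 1]; [6, 2, 1]; [3]; [2]; [1]. Product of hooks = 258660864000. So f^λ = 21! / 258660864000 = 51090942171709440000 / 258660864000 = 197520960.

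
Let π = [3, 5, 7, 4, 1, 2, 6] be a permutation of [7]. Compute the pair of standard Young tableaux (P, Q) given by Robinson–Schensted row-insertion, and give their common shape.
P = [1, 2, 6] / [3, 4, 7] / [5];  Q = [1, 2, 3] / [4, 6, 7] / [5];  common shape = (3, 3, 1)

Row-insert the values π_1, π_2, … into P one at a time, bumping the leftmost entry strictly greater than the inserted value down to the next row. The recording tableau Q records, in position (i, j), the step at which that cell was added to P.
  Insert 3 (step 1): P = [3];  Q = [1]
  Insert 5 (step 2): P = [3, 5];  Q = [1, 2]
  Insert 7 (step 3): P = [3, 5, 7];  Q = [1, 2, 3]
  Insert 4 (step 4): P = [3, 4, 7] / [5];  Q = [1, 2, 3] / [4]
  Insert 1 (step 5): P = [1, 4, 7] / [3] / [5];  Q = [1, 2, 3] / [4] / [5]
  Insert 2 (step 6): P = [1, 2, 7] / [3, 4] / [5];  Q = [1, 2, 3] / [4, 6] / [5]
  Insert 6 (step 7): P = [1, 2, 6] / [3, 4, 7] / [5];  Q = [1, 2, 3] / [4, 6, 7] / [5]
Final shape: (3, 3, 1).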